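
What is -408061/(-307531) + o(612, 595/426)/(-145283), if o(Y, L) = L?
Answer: 25254940007093/19033265192298 ≈ 1.3269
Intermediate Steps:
-408061/(-307531) + o(612, 595/426)/(-145283) = -408061/(-307531) + (595/426)/(-145283) = -408061*(-1/307531) + (595*(1/426))*(-1/145283) = 408061/307531 + (595/426)*(-1/145283) = 408061/307531 - 595/61890558 = 25254940007093/19033265192298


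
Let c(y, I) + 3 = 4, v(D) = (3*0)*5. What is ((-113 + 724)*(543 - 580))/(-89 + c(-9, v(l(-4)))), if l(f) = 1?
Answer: 22607/88 ≈ 256.90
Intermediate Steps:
v(D) = 0 (v(D) = 0*5 = 0)
c(y, I) = 1 (c(y, I) = -3 + 4 = 1)
((-113 + 724)*(543 - 580))/(-89 + c(-9, v(l(-4)))) = ((-113 + 724)*(543 - 580))/(-89 + 1) = (611*(-37))/(-88) = -1/88*(-22607) = 22607/88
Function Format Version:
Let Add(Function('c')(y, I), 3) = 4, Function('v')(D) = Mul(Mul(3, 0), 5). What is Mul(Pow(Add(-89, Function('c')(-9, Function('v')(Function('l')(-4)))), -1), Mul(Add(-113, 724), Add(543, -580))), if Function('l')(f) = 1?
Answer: Rational(22607, 88) ≈ 256.90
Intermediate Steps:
Function('v')(D) = 0 (Function('v')(D) = Mul(0, 5) = 0)
Function('c')(y, I) = 1 (Function('c')(y, I) = Add(-3, 4) = 1)
Mul(Pow(Add(-89, Function('c')(-9, Function('v')(Function('l')(-4)))), -1), Mul(Add(-113, 724), Add(543, -580))) = Mul(Pow(Add(-89, 1), -1), Mul(Add(-113, 724), Add(543, -580))) = Mul(Pow(-88, -1), Mul(611, -37)) = Mul(Rational(-1, 88), -22607) = Rational(22607, 88)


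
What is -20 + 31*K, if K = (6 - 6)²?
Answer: -20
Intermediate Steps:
K = 0 (K = 0² = 0)
-20 + 31*K = -20 + 31*0 = -20 + 0 = -20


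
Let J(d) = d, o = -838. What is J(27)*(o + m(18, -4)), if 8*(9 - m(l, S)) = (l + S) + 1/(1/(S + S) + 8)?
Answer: -628059/28 ≈ -22431.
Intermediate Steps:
m(l, S) = 9 - S/8 - l/8 - 1/(8*(8 + 1/(2*S))) (m(l, S) = 9 - ((l + S) + 1/(1/(S + S) + 8))/8 = 9 - ((S + l) + 1/(1/(2*S) + 8))/8 = 9 - ((S + l) + 1/(8 + 1/(2*S)))/8 = 9 - (S + l + 1/(8 + 1/(2*S)))/8 = 9 + (-S/8 - l/8 - 1/(8*(8 + 1/(2*S)))) = 9 - S/8 - l/8 - 1/(8*(8 + 1/(2*S))))
J(27)*(o + m(18, -4)) = 27*(-838 + (72 - 1*18 - 16*(-4)² + 1149*(-4) - 16*(-4)*18)/(8*(1 + 16*(-4)))) = 27*(-838 + (72 - 18 - 16*16 - 4596 + 1152)/(8*(1 - 64))) = 27*(-838 + (⅛)*(72 - 18 - 256 - 4596 + 1152)/(-63)) = 27*(-838 + (⅛)*(-1/63)*(-3646)) = 27*(-838 + 1823/252) = 27*(-209353/252) = -628059/28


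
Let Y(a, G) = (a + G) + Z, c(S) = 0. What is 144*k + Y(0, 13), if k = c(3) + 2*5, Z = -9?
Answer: 1444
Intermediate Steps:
Y(a, G) = -9 + G + a (Y(a, G) = (a + G) - 9 = (G + a) - 9 = -9 + G + a)
k = 10 (k = 0 + 2*5 = 0 + 10 = 10)
144*k + Y(0, 13) = 144*10 + (-9 + 13 + 0) = 1440 + 4 = 1444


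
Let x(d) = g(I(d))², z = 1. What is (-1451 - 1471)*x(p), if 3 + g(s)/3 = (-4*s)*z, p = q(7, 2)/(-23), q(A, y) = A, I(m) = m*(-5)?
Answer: -1148722938/529 ≈ -2.1715e+6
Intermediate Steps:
I(m) = -5*m
p = -7/23 (p = 7/(-23) = 7*(-1/23) = -7/23 ≈ -0.30435)
g(s) = -9 - 12*s (g(s) = -9 + 3*(-4*s*1) = -9 + 3*(-4*s) = -9 - 12*s)
x(d) = (-9 + 60*d)² (x(d) = (-9 - (-60)*d)² = (-9 + 60*d)²)
(-1451 - 1471)*x(p) = (-1451 - 1471)*(9*(3 - 20*(-7/23))²) = -26298*(3 + 140/23)² = -26298*(209/23)² = -26298*43681/529 = -2922*393129/529 = -1148722938/529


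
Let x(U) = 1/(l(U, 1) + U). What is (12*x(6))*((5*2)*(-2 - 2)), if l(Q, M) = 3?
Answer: -160/3 ≈ -53.333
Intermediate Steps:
x(U) = 1/(3 + U)
(12*x(6))*((5*2)*(-2 - 2)) = (12/(3 + 6))*((5*2)*(-2 - 2)) = (12/9)*(10*(-4)) = (12*(⅑))*(-40) = (4/3)*(-40) = -160/3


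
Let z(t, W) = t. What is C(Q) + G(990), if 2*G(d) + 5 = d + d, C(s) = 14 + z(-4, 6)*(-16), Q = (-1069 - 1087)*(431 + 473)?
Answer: 2131/2 ≈ 1065.5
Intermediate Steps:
Q = -1949024 (Q = -2156*904 = -1949024)
C(s) = 78 (C(s) = 14 - 4*(-16) = 14 + 64 = 78)
G(d) = -5/2 + d (G(d) = -5/2 + (d + d)/2 = -5/2 + (2*d)/2 = -5/2 + d)
C(Q) + G(990) = 78 + (-5/2 + 990) = 78 + 1975/2 = 2131/2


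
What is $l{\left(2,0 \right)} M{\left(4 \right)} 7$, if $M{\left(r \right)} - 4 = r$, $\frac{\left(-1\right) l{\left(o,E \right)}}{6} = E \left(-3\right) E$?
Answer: $0$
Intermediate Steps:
$l{\left(o,E \right)} = 18 E^{2}$ ($l{\left(o,E \right)} = - 6 E \left(-3\right) E = - 6 - 3 E E = - 6 \left(- 3 E^{2}\right) = 18 E^{2}$)
$M{\left(r \right)} = 4 + r$
$l{\left(2,0 \right)} M{\left(4 \right)} 7 = 18 \cdot 0^{2} \left(4 + 4\right) 7 = 18 \cdot 0 \cdot 8 \cdot 7 = 0 \cdot 8 \cdot 7 = 0 \cdot 7 = 0$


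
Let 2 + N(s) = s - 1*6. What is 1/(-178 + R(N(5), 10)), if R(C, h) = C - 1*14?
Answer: -1/195 ≈ -0.0051282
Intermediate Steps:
N(s) = -8 + s (N(s) = -2 + (s - 1*6) = -2 + (s - 6) = -2 + (-6 + s) = -8 + s)
R(C, h) = -14 + C (R(C, h) = C - 14 = -14 + C)
1/(-178 + R(N(5), 10)) = 1/(-178 + (-14 + (-8 + 5))) = 1/(-178 + (-14 - 3)) = 1/(-178 - 17) = 1/(-195) = -1/195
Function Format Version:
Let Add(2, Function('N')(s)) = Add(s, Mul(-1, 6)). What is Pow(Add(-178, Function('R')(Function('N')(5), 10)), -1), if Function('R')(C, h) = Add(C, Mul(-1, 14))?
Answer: Rational(-1, 195) ≈ -0.0051282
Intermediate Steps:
Function('N')(s) = Add(-8, s) (Function('N')(s) = Add(-2, Add(s, Mul(-1, 6))) = Add(-2, Add(s, -6)) = Add(-2, Add(-6, s)) = Add(-8, s))
Function('R')(C, h) = Add(-14, C) (Function('R')(C, h) = Add(C, -14) = Add(-14, C))
Pow(Add(-178, Function('R')(Function('N')(5), 10)), -1) = Pow(Add(-178, Add(-14, Add(-8, 5))), -1) = Pow(Add(-178, Add(-14, -3)), -1) = Pow(Add(-178, -17), -1) = Pow(-195, -1) = Rational(-1, 195)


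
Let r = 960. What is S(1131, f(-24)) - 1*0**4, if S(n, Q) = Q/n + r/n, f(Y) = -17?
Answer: 943/1131 ≈ 0.83378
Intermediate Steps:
S(n, Q) = 960/n + Q/n (S(n, Q) = Q/n + 960/n = 960/n + Q/n)
S(1131, f(-24)) - 1*0**4 = (960 - 17)/1131 - 1*0**4 = (1/1131)*943 - 1*0 = 943/1131 + 0 = 943/1131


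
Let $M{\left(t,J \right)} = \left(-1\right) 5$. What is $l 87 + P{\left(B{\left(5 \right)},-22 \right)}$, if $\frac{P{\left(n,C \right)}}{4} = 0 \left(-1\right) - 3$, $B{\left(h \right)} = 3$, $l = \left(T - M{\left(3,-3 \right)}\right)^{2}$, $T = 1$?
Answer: $3120$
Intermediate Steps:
$M{\left(t,J \right)} = -5$
$l = 36$ ($l = \left(1 + \left(0 - -5\right)\right)^{2} = \left(1 + \left(0 + 5\right)\right)^{2} = \left(1 + 5\right)^{2} = 6^{2} = 36$)
$P{\left(n,C \right)} = -12$ ($P{\left(n,C \right)} = 4 \left(0 \left(-1\right) - 3\right) = 4 \left(0 - 3\right) = 4 \left(-3\right) = -12$)
$l 87 + P{\left(B{\left(5 \right)},-22 \right)} = 36 \cdot 87 - 12 = 3132 - 12 = 3120$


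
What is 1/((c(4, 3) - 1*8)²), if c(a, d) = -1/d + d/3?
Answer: 9/484 ≈ 0.018595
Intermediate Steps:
c(a, d) = -1/d + d/3 (c(a, d) = -1/d + d*(⅓) = -1/d + d/3)
1/((c(4, 3) - 1*8)²) = 1/(((-1/3 + (⅓)*3) - 1*8)²) = 1/(((-1*⅓ + 1) - 8)²) = 1/(((-⅓ + 1) - 8)²) = 1/((⅔ - 8)²) = 1/((-22/3)²) = 1/(484/9) = 9/484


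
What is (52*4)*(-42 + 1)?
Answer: -8528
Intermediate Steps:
(52*4)*(-42 + 1) = 208*(-41) = -8528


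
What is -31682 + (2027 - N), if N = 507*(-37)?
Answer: -10896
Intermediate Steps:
N = -18759
-31682 + (2027 - N) = -31682 + (2027 - 1*(-18759)) = -31682 + (2027 + 18759) = -31682 + 20786 = -10896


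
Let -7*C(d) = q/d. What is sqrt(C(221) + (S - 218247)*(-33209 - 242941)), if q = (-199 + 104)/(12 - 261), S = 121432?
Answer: sqrt(3967044013852174765965)/385203 ≈ 1.6351e+5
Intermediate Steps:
q = 95/249 (q = -95/(-249) = -95*(-1/249) = 95/249 ≈ 0.38153)
C(d) = -95/(1743*d)
sqrt(C(221) + (S - 218247)*(-33209 - 242941)) = sqrt(-95/1743/221 + (121432 - 218247)*(-33209 - 242941)) = sqrt(-95/1743*1/221 - 96815*(-276150)) = sqrt(-95/385203 + 26735462250) = sqrt(10298580265086655/385203) = sqrt(3967044013852174765965)/385203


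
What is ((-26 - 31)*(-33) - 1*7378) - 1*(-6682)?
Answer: 1185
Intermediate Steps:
((-26 - 31)*(-33) - 1*7378) - 1*(-6682) = (-57*(-33) - 7378) + 6682 = (1881 - 7378) + 6682 = -5497 + 6682 = 1185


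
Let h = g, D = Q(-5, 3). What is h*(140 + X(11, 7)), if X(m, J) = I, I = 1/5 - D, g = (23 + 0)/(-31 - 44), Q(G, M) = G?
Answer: -5566/125 ≈ -44.528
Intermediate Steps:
D = -5
g = -23/75 (g = 23/(-75) = 23*(-1/75) = -23/75 ≈ -0.30667)
I = 26/5 (I = 1/5 - 1*(-5) = 1/5 + 5 = 26/5 ≈ 5.2000)
h = -23/75 ≈ -0.30667
X(m, J) = 26/5
h*(140 + X(11, 7)) = -23*(140 + 26/5)/75 = -23/75*726/5 = -5566/125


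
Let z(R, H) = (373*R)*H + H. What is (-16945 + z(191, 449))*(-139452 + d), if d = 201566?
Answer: 1985884645654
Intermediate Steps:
z(R, H) = H + 373*H*R (z(R, H) = 373*H*R + H = H + 373*H*R)
(-16945 + z(191, 449))*(-139452 + d) = (-16945 + 449*(1 + 373*191))*(-139452 + 201566) = (-16945 + 449*(1 + 71243))*62114 = (-16945 + 449*71244)*62114 = (-16945 + 31988556)*62114 = 31971611*62114 = 1985884645654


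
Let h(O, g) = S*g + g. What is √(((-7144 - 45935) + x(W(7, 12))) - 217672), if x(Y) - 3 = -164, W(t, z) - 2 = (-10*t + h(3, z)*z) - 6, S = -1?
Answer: 8*I*√4233 ≈ 520.49*I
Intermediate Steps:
h(O, g) = 0 (h(O, g) = -g + g = 0)
W(t, z) = -4 - 10*t (W(t, z) = 2 + ((-10*t + 0*z) - 6) = 2 + ((-10*t + 0) - 6) = 2 + (-10*t - 6) = 2 + (-6 - 10*t) = -4 - 10*t)
x(Y) = -161 (x(Y) = 3 - 164 = -161)
√(((-7144 - 45935) + x(W(7, 12))) - 217672) = √(((-7144 - 45935) - 161) - 217672) = √((-53079 - 161) - 217672) = √(-53240 - 217672) = √(-270912) = 8*I*√4233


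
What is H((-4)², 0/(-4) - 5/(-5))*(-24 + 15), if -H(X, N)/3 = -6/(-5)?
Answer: 162/5 ≈ 32.400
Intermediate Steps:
H(X, N) = -18/5 (H(X, N) = -(-18)/(-5) = -(-18)*(-1)/5 = -3*6/5 = -18/5)
H((-4)², 0/(-4) - 5/(-5))*(-24 + 15) = -18*(-24 + 15)/5 = -18/5*(-9) = 162/5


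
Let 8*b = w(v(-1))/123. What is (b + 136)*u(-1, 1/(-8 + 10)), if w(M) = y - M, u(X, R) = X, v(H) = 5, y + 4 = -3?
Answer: -11151/82 ≈ -135.99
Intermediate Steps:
y = -7 (y = -4 - 3 = -7)
w(M) = -7 - M
b = -1/82 (b = ((-7 - 1*5)/123)/8 = ((-7 - 5)*(1/123))/8 = (-12*1/123)/8 = (⅛)*(-4/41) = -1/82 ≈ -0.012195)
(b + 136)*u(-1, 1/(-8 + 10)) = (-1/82 + 136)*(-1) = (11151/82)*(-1) = -11151/82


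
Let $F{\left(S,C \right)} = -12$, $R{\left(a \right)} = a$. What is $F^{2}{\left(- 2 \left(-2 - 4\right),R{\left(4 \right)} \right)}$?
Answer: $144$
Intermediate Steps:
$F^{2}{\left(- 2 \left(-2 - 4\right),R{\left(4 \right)} \right)} = \left(-12\right)^{2} = 144$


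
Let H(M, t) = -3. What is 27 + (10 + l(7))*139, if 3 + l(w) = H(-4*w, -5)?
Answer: 583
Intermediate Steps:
l(w) = -6 (l(w) = -3 - 3 = -6)
27 + (10 + l(7))*139 = 27 + (10 - 6)*139 = 27 + 4*139 = 27 + 556 = 583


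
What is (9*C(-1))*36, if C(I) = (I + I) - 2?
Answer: -1296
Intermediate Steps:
C(I) = -2 + 2*I (C(I) = 2*I - 2 = -2 + 2*I)
(9*C(-1))*36 = (9*(-2 + 2*(-1)))*36 = (9*(-2 - 2))*36 = (9*(-4))*36 = -36*36 = -1296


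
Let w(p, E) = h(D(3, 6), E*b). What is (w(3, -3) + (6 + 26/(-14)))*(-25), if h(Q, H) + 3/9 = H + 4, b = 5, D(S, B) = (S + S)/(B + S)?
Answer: 3775/21 ≈ 179.76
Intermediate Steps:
D(S, B) = 2*S/(B + S) (D(S, B) = (2*S)/(B + S) = 2*S/(B + S))
h(Q, H) = 11/3 + H (h(Q, H) = -1/3 + (H + 4) = -1/3 + (4 + H) = 11/3 + H)
w(p, E) = 11/3 + 5*E (w(p, E) = 11/3 + E*5 = 11/3 + 5*E)
(w(3, -3) + (6 + 26/(-14)))*(-25) = ((11/3 + 5*(-3)) + (6 + 26/(-14)))*(-25) = ((11/3 - 15) + (6 + 26*(-1/14)))*(-25) = (-34/3 + (6 - 13/7))*(-25) = (-34/3 + 29/7)*(-25) = -151/21*(-25) = 3775/21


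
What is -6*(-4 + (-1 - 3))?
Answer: 48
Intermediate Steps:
-6*(-4 + (-1 - 3)) = -6*(-4 - 4) = -6*(-8) = 48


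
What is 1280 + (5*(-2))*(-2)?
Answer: 1300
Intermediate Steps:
1280 + (5*(-2))*(-2) = 1280 - 10*(-2) = 1280 + 20 = 1300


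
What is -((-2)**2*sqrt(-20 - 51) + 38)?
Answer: -38 - 4*I*sqrt(71) ≈ -38.0 - 33.705*I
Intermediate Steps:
-((-2)**2*sqrt(-20 - 51) + 38) = -(4*sqrt(-71) + 38) = -(4*(I*sqrt(71)) + 38) = -(4*I*sqrt(71) + 38) = -(38 + 4*I*sqrt(71)) = -38 - 4*I*sqrt(71)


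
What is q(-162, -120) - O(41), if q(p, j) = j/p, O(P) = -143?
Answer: 3881/27 ≈ 143.74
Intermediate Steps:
q(-162, -120) - O(41) = -120/(-162) - 1*(-143) = -120*(-1/162) + 143 = 20/27 + 143 = 3881/27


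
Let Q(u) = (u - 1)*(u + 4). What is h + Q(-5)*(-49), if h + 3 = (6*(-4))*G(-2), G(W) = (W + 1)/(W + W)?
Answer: -303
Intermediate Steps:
G(W) = (1 + W)/(2*W) (G(W) = (1 + W)/((2*W)) = (1 + W)*(1/(2*W)) = (1 + W)/(2*W))
Q(u) = (-1 + u)*(4 + u)
h = -9 (h = -3 + (6*(-4))*((1/2)*(1 - 2)/(-2)) = -3 - 12*(-1)*(-1)/2 = -3 - 24*1/4 = -3 - 6 = -9)
h + Q(-5)*(-49) = -9 + (-4 + (-5)**2 + 3*(-5))*(-49) = -9 + (-4 + 25 - 15)*(-49) = -9 + 6*(-49) = -9 - 294 = -303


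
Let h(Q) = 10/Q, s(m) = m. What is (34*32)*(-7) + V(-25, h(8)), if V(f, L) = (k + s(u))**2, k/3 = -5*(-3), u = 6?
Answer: -5015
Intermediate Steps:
k = 45 (k = 3*(-5*(-3)) = 3*15 = 45)
V(f, L) = 2601 (V(f, L) = (45 + 6)**2 = 51**2 = 2601)
(34*32)*(-7) + V(-25, h(8)) = (34*32)*(-7) + 2601 = 1088*(-7) + 2601 = -7616 + 2601 = -5015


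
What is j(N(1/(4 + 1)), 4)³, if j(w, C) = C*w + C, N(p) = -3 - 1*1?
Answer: -1728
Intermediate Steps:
N(p) = -4 (N(p) = -3 - 1 = -4)
j(w, C) = C + C*w
j(N(1/(4 + 1)), 4)³ = (4*(1 - 4))³ = (4*(-3))³ = (-12)³ = -1728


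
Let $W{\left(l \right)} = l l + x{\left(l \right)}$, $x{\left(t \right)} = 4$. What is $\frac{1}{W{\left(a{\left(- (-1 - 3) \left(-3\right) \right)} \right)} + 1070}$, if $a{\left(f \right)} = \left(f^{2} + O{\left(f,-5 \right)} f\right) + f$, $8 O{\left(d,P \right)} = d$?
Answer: $\frac{1}{23574} \approx 4.242 \cdot 10^{-5}$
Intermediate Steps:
$O{\left(d,P \right)} = \frac{d}{8}$
$a{\left(f \right)} = f + \frac{9 f^{2}}{8}$ ($a{\left(f \right)} = \left(f^{2} + \frac{f}{8} f\right) + f = \left(f^{2} + \frac{f^{2}}{8}\right) + f = \frac{9 f^{2}}{8} + f = f + \frac{9 f^{2}}{8}$)
$W{\left(l \right)} = 4 + l^{2}$ ($W{\left(l \right)} = l l + 4 = l^{2} + 4 = 4 + l^{2}$)
$\frac{1}{W{\left(a{\left(- (-1 - 3) \left(-3\right) \right)} \right)} + 1070} = \frac{1}{\left(4 + \left(\frac{- (-1 - 3) \left(-3\right) \left(8 + 9 - (-1 - 3) \left(-3\right)\right)}{8}\right)^{2}\right) + 1070} = \frac{1}{\left(4 + \left(\frac{\left(-1\right) \left(-4\right) \left(-3\right) \left(8 + 9 \left(-1\right) \left(-4\right) \left(-3\right)\right)}{8}\right)^{2}\right) + 1070} = \frac{1}{\left(4 + \left(\frac{4 \left(-3\right) \left(8 + 9 \cdot 4 \left(-3\right)\right)}{8}\right)^{2}\right) + 1070} = \frac{1}{\left(4 + \left(\frac{1}{8} \left(-12\right) \left(8 + 9 \left(-12\right)\right)\right)^{2}\right) + 1070} = \frac{1}{\left(4 + \left(\frac{1}{8} \left(-12\right) \left(8 - 108\right)\right)^{2}\right) + 1070} = \frac{1}{\left(4 + \left(\frac{1}{8} \left(-12\right) \left(-100\right)\right)^{2}\right) + 1070} = \frac{1}{\left(4 + 150^{2}\right) + 1070} = \frac{1}{\left(4 + 22500\right) + 1070} = \frac{1}{22504 + 1070} = \frac{1}{23574}$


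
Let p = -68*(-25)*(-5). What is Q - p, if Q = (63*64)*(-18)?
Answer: -64076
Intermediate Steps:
Q = -72576 (Q = 4032*(-18) = -72576)
p = -8500 (p = 1700*(-5) = -8500)
Q - p = -72576 - 1*(-8500) = -72576 + 8500 = -64076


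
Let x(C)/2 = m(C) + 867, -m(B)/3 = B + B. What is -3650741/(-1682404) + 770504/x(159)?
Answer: -647831891341/146369148 ≈ -4426.0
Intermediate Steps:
m(B) = -6*B (m(B) = -3*(B + B) = -6*B)
x(C) = 1734 - 12*C (x(C) = 2*(-6*C + 867) = 2*(867 - 6*C) = 1734 - 12*C)
-3650741/(-1682404) + 770504/x(159) = -3650741/(-1682404) + 770504/(1734 - 12*159) = -3650741*(-1/1682404) + 770504/(1734 - 1908) = 3650741/1682404 + 770504/(-174) = 3650741/1682404 + 770504*(-1/174) = 3650741/1682404 - 385252/87 = -647831891341/146369148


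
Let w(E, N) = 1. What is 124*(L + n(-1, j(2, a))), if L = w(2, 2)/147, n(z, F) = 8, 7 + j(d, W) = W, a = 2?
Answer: 145948/147 ≈ 992.84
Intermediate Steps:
j(d, W) = -7 + W
L = 1/147 ≈ 0.0068027
124*(L + n(-1, j(2, a))) = 124*(1/147 + 8) = 124*(1177/147) = 145948/147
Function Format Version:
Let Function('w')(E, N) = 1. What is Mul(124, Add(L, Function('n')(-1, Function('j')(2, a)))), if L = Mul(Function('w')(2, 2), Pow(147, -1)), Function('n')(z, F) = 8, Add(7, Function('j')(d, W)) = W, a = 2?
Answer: Rational(145948, 147) ≈ 992.84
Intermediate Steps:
Function('j')(d, W) = Add(-7, W)
L = Rational(1, 147) (L = Mul(1, Pow(147, -1)) = Mul(1, Rational(1, 147)) = Rational(1, 147) ≈ 0.0068027)
Mul(124, Add(L, Function('n')(-1, Function('j')(2, a)))) = Mul(124, Add(Rational(1, 147), 8)) = Mul(124, Rational(1177, 147)) = Rational(145948, 147)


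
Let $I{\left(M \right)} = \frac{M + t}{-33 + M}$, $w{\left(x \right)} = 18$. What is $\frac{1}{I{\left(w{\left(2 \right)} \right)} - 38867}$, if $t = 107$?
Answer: $- \frac{3}{116626} \approx -2.5723 \cdot 10^{-5}$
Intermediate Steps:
$I{\left(M \right)} = \frac{107 + M}{-33 + M}$ ($I{\left(M \right)} = \frac{M + 107}{-33 + M} = \frac{107 + M}{-33 + M}$)
$\frac{1}{I{\left(w{\left(2 \right)} \right)} - 38867} = \frac{1}{\frac{107 + 18}{-33 + 18} - 38867} = \frac{1}{\frac{1}{-15} \cdot 125 - 38867} = \frac{1}{\left(- \frac{1}{15}\right) 125 - 38867} = \frac{1}{- \frac{25}{3} - 38867} = \frac{1}{- \frac{116626}{3}} = - \frac{3}{116626}$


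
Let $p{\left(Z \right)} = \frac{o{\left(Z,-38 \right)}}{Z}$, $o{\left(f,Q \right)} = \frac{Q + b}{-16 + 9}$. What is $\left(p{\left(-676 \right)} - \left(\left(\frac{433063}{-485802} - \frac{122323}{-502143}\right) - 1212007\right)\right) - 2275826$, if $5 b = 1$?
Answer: $- \frac{146190665330903588917}{137420701509780} \approx -1.0638 \cdot 10^{6}$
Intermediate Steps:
$b = \frac{1}{5}$ ($b = \frac{1}{5} \cdot 1 = \frac{1}{5} \approx 0.2$)
$o{\left(f,Q \right)} = - \frac{1}{35} - \frac{Q}{7}$ ($o{\left(f,Q \right)} = \frac{Q + \frac{1}{5}}{-16 + 9} = \frac{\frac{1}{5} + Q}{-7} = \left(\frac{1}{5} + Q\right) \left(- \frac{1}{7}\right) = - \frac{1}{35} - \frac{Q}{7}$)
$p{\left(Z \right)} = \frac{27}{5 Z}$ ($p{\left(Z \right)} = \frac{- \frac{1}{35} - - \frac{38}{7}}{Z} = \frac{- \frac{1}{35} + \frac{38}{7}}{Z} = \frac{27}{5 Z}$)
$\left(p{\left(-676 \right)} - \left(\left(\frac{433063}{-485802} - \frac{122323}{-502143}\right) - 1212007\right)\right) - 2275826 = \left(\frac{27}{5 \left(-676\right)} - \left(\left(\frac{433063}{-485802} - \frac{122323}{-502143}\right) - 1212007\right)\right) - 2275826 = \left(\frac{27}{5} \left(- \frac{1}{676}\right) - \left(\left(433063 \left(- \frac{1}{485802}\right) - - \frac{122323}{502143}\right) - 1212007\right)\right) - 2275826 = \left(- \frac{27}{3380} - \left(\left(- \frac{433063}{485802} + \frac{122323}{502143}\right) - 1212007\right)\right) - 2275826 = \left(- \frac{27}{3380} - \left(- \frac{52678265321}{81314024562} - 1212007\right)\right) - 2275826 = \left(- \frac{27}{3380} - - \frac{98553219645581255}{81314024562}\right) - 2275826 = \left(- \frac{27}{3380} + \frac{98553219645581255}{81314024562}\right) - 2275826 = \frac{166554940103292989363}{137420701509780} - 2275826 = - \frac{146190665330903588917}{137420701509780}$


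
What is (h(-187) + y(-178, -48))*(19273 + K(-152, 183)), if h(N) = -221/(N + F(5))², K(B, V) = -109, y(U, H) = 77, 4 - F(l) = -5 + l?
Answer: 16471023616/11163 ≈ 1.4755e+6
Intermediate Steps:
F(l) = 9 - l (F(l) = 4 - (-5 + l) = 4 + (5 - l) = 9 - l)
h(N) = -221/(4 + N)² (h(N) = -221/(N + (9 - 1*5))² = -221/(N + (9 - 5))² = -221/(N + 4)² = -221/(4 + N)²)
(h(-187) + y(-178, -48))*(19273 + K(-152, 183)) = (-221/(4 - 187)² + 77)*(19273 - 109) = (-221/(-183)² + 77)*19164 = (-221*1/33489 + 77)*19164 = (-221/33489 + 77)*19164 = (2578432/33489)*19164 = 16471023616/11163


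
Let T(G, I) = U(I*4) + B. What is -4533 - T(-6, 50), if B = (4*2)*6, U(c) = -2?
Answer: -4579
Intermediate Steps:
B = 48 (B = 8*6 = 48)
T(G, I) = 46 (T(G, I) = -2 + 48 = 46)
-4533 - T(-6, 50) = -4533 - 1*46 = -4533 - 46 = -4579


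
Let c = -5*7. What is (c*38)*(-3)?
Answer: 3990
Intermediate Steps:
c = -35
(c*38)*(-3) = -35*38*(-3) = -1330*(-3) = 3990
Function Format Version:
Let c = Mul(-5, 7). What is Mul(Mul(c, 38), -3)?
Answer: 3990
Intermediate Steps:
c = -35
Mul(Mul(c, 38), -3) = Mul(Mul(-35, 38), -3) = Mul(-1330, -3) = 3990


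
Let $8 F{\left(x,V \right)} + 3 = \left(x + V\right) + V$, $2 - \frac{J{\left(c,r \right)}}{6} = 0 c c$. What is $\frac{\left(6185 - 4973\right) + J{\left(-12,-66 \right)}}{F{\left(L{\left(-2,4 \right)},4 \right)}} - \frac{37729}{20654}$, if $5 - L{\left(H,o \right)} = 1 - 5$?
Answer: $\frac{100857881}{144578} \approx 697.6$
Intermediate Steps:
$J{\left(c,r \right)} = 12$ ($J{\left(c,r \right)} = 12 - 6 \cdot 0 c c = 12 - 6 \cdot 0 c = 12 - 0 = 12 + 0 = 12$)
$L{\left(H,o \right)} = 9$ ($L{\left(H,o \right)} = 5 - \left(1 - 5\right) = 5 - -4 = 5 + 4 = 9$)
$F{\left(x,V \right)} = - \frac{3}{8} + \frac{V}{4} + \frac{x}{8}$ ($F{\left(x,V \right)} = - \frac{3}{8} + \frac{\left(x + V\right) + V}{8} = - \frac{3}{8} + \frac{\left(V + x\right) + V}{8} = - \frac{3}{8} + \frac{x + 2 V}{8} = - \frac{3}{8} + \left(\frac{V}{4} + \frac{x}{8}\right) = - \frac{3}{8} + \frac{V}{4} + \frac{x}{8}$)
$\frac{\left(6185 - 4973\right) + J{\left(-12,-66 \right)}}{F{\left(L{\left(-2,4 \right)},4 \right)}} - \frac{37729}{20654} = \frac{\left(6185 - 4973\right) + 12}{- \frac{3}{8} + \frac{1}{4} \cdot 4 + \frac{1}{8} \cdot 9} - \frac{37729}{20654} = \frac{1212 + 12}{- \frac{3}{8} + 1 + \frac{9}{8}} - \frac{37729}{20654} = \frac{1224}{\frac{7}{4}} - \frac{37729}{20654} = 1224 \cdot \frac{4}{7} - \frac{37729}{20654} = \frac{4896}{7} - \frac{37729}{20654} = \frac{100857881}{144578}$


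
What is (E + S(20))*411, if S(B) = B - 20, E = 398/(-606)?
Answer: -27263/101 ≈ -269.93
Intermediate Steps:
E = -199/303 (E = 398*(-1/606) = -199/303 ≈ -0.65677)
S(B) = -20 + B
(E + S(20))*411 = (-199/303 + (-20 + 20))*411 = (-199/303 + 0)*411 = -199/303*411 = -27263/101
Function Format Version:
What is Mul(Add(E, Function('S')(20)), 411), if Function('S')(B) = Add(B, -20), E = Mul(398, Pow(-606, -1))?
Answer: Rational(-27263, 101) ≈ -269.93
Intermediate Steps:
E = Rational(-199, 303) (E = Mul(398, Rational(-1, 606)) = Rational(-199, 303) ≈ -0.65677)
Function('S')(B) = Add(-20, B)
Mul(Add(E, Function('S')(20)), 411) = Mul(Add(Rational(-199, 303), Add(-20, 20)), 411) = Mul(Add(Rational(-199, 303), 0), 411) = Mul(Rational(-199, 303), 411) = Rational(-27263, 101)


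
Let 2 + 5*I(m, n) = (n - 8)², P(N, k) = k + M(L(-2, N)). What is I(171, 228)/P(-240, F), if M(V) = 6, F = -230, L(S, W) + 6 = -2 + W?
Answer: -3457/80 ≈ -43.213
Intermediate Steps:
L(S, W) = -8 + W (L(S, W) = -6 + (-2 + W) = -8 + W)
P(N, k) = 6 + k (P(N, k) = k + 6 = 6 + k)
I(m, n) = -⅖ + (-8 + n)²/5 (I(m, n) = -⅖ + (n - 8)²/5 = -⅖ + (-8 + n)²/5)
I(171, 228)/P(-240, F) = (-⅖ + (-8 + 228)²/5)/(6 - 230) = (-⅖ + (⅕)*220²)/(-224) = (-⅖ + (⅕)*48400)*(-1/224) = (-⅖ + 9680)*(-1/224) = (48398/5)*(-1/224) = -3457/80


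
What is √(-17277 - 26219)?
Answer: 2*I*√10874 ≈ 208.56*I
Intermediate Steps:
√(-17277 - 26219) = √(-43496) = 2*I*√10874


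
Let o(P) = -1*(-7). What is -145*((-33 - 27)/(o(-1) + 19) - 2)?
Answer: 8120/13 ≈ 624.62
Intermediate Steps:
o(P) = 7
-145*((-33 - 27)/(o(-1) + 19) - 2) = -145*((-33 - 27)/(7 + 19) - 2) = -145*(-60/26 - 2) = -145*(-60*1/26 - 2) = -145*(-30/13 - 2) = -145*(-56/13) = 8120/13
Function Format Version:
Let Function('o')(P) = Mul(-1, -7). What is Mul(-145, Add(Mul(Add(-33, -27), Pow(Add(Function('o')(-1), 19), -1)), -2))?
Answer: Rational(8120, 13) ≈ 624.62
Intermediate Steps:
Function('o')(P) = 7
Mul(-145, Add(Mul(Add(-33, -27), Pow(Add(Function('o')(-1), 19), -1)), -2)) = Mul(-145, Add(Mul(Add(-33, -27), Pow(Add(7, 19), -1)), -2)) = Mul(-145, Add(Mul(-60, Pow(26, -1)), -2)) = Mul(-145, Add(Mul(-60, Rational(1, 26)), -2)) = Mul(-145, Add(Rational(-30, 13), -2)) = Mul(-145, Rational(-56, 13)) = Rational(8120, 13)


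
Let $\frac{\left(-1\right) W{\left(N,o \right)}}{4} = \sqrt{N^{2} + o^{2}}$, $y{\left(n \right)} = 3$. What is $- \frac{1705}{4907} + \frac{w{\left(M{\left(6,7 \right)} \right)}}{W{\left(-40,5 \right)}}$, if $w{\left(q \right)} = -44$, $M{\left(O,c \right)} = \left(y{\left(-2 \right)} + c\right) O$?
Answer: $- \frac{1705}{4907} + \frac{11 \sqrt{65}}{325} \approx -0.074586$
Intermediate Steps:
$M{\left(O,c \right)} = O \left(3 + c\right)$ ($M{\left(O,c \right)} = \left(3 + c\right) O = O \left(3 + c\right)$)
$W{\left(N,o \right)} = - 4 \sqrt{N^{2} + o^{2}}$
$- \frac{1705}{4907} + \frac{w{\left(M{\left(6,7 \right)} \right)}}{W{\left(-40,5 \right)}} = - \frac{1705}{4907} - \frac{44}{\left(-4\right) \sqrt{\left(-40\right)^{2} + 5^{2}}} = \left(-1705\right) \frac{1}{4907} - \frac{44}{\left(-4\right) \sqrt{1600 + 25}} = - \frac{1705}{4907} - \frac{44}{\left(-4\right) \sqrt{1625}} = - \frac{1705}{4907} - \frac{44}{\left(-4\right) 5 \sqrt{65}} = - \frac{1705}{4907} - \frac{44}{\left(-20\right) \sqrt{65}} = - \frac{1705}{4907} - 44 \left(- \frac{\sqrt{65}}{1300}\right) = - \frac{1705}{4907} + \frac{11 \sqrt{65}}{325}$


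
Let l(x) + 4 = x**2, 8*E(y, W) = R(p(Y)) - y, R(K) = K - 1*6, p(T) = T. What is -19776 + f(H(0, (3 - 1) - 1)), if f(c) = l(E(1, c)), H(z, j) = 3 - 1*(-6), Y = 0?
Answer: -1265871/64 ≈ -19779.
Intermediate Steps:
R(K) = -6 + K (R(K) = K - 6 = -6 + K)
H(z, j) = 9 (H(z, j) = 3 + 6 = 9)
E(y, W) = -3/4 - y/8 (E(y, W) = ((-6 + 0) - y)/8 = (-6 - y)/8 = -3/4 - y/8)
l(x) = -4 + x**2
f(c) = -207/64 (f(c) = -4 + (-3/4 - 1/8*1)**2 = -4 + (-3/4 - 1/8)**2 = -4 + (-7/8)**2 = -4 + 49/64 = -207/64)
-19776 + f(H(0, (3 - 1) - 1)) = -19776 - 207/64 = -1265871/64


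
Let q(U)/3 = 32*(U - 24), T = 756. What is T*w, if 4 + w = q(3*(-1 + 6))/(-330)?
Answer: -57456/55 ≈ -1044.7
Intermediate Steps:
q(U) = -2304 + 96*U (q(U) = 3*(32*(U - 24)) = 3*(32*(-24 + U)) = 3*(-768 + 32*U) = -2304 + 96*U)
w = -76/55 (w = -4 + (-2304 + 96*(3*(-1 + 6)))/(-330) = -4 + (-2304 + 96*(3*5))*(-1/330) = -4 + (-2304 + 96*15)*(-1/330) = -4 + (-2304 + 1440)*(-1/330) = -4 - 864*(-1/330) = -4 + 144/55 = -76/55 ≈ -1.3818)
T*w = 756*(-76/55) = -57456/55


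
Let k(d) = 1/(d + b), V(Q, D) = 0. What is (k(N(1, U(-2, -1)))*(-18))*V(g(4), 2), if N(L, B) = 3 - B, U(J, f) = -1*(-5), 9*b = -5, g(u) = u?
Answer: 0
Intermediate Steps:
b = -5/9 (b = (⅑)*(-5) = -5/9 ≈ -0.55556)
U(J, f) = 5
k(d) = 1/(-5/9 + d) (k(d) = 1/(d - 5/9) = 1/(-5/9 + d))
(k(N(1, U(-2, -1)))*(-18))*V(g(4), 2) = ((9/(-5 + 9*(3 - 1*5)))*(-18))*0 = ((9/(-5 + 9*(3 - 5)))*(-18))*0 = ((9/(-5 + 9*(-2)))*(-18))*0 = ((9/(-5 - 18))*(-18))*0 = ((9/(-23))*(-18))*0 = ((9*(-1/23))*(-18))*0 = -9/23*(-18)*0 = (162/23)*0 = 0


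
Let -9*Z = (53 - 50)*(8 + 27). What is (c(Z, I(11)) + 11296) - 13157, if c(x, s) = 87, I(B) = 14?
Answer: -1774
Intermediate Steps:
Z = -35/3 (Z = -(53 - 50)*(8 + 27)/9 = -35/3 ≈ -11.667)
(c(Z, I(11)) + 11296) - 13157 = (87 + 11296) - 13157 = 11383 - 13157 = -1774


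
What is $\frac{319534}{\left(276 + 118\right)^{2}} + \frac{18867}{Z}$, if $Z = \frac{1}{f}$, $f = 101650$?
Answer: $\frac{755625237511}{394} \approx 1.9178 \cdot 10^{9}$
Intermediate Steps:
$Z = \frac{1}{101650} \approx 9.8377 \cdot 10^{-6}$
$\frac{319534}{\left(276 + 118\right)^{2}} + \frac{18867}{Z} = \frac{319534}{\left(276 + 118\right)^{2}} + 18867 \frac{1}{\frac{1}{101650}} = \frac{319534}{394^{2}} + 18867 \cdot 101650 = \frac{319534}{155236} + 1917830550 = 319534 \cdot \frac{1}{155236} + 1917830550 = \frac{811}{394} + 1917830550 = \frac{755625237511}{394}$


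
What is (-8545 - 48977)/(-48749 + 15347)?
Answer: 9587/5567 ≈ 1.7221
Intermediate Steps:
(-8545 - 48977)/(-48749 + 15347) = -57522/(-33402) = -57522*(-1/33402) = 9587/5567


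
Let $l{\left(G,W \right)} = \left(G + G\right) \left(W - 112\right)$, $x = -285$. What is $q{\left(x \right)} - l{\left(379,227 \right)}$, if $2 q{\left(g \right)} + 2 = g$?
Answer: $- \frac{174627}{2} \approx -87314.0$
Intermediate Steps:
$q{\left(g \right)} = -1 + \frac{g}{2}$
$l{\left(G,W \right)} = 2 G \left(-112 + W\right)$
$q{\left(x \right)} - l{\left(379,227 \right)} = \left(-1 + \frac{1}{2} \left(-285\right)\right) - 2 \cdot 379 \left(-112 + 227\right) = \left(-1 - \frac{285}{2}\right) - 2 \cdot 379 \cdot 115 = - \frac{287}{2} - 87170 = - \frac{174627}{2}$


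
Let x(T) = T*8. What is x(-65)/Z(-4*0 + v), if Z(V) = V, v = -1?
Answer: 520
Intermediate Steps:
x(T) = 8*T
x(-65)/Z(-4*0 + v) = (8*(-65))/(-4*0 - 1) = -520/(0 - 1) = -520/(-1) = -520*(-1) = 520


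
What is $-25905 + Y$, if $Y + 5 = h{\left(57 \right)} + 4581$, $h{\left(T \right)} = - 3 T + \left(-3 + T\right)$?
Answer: $-21446$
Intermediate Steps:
$h{\left(T \right)} = -3 - 2 T$
$Y = 4459$ ($Y = -5 + \left(\left(-3 - 114\right) + 4581\right) = -5 + \left(-117 + 4581\right) = -5 + 4464 = 4459$)
$-25905 + Y = -25905 + 4459 = -21446$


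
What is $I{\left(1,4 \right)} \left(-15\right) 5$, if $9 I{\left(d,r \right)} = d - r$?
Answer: $25$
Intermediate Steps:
$I{\left(d,r \right)} = - \frac{r}{9} + \frac{d}{9}$ ($I{\left(d,r \right)} = \frac{d - r}{9} = - \frac{r}{9} + \frac{d}{9}$)
$I{\left(1,4 \right)} \left(-15\right) 5 = \left(\left(- \frac{1}{9}\right) 4 + \frac{1}{9} \cdot 1\right) \left(-15\right) 5 = \left(- \frac{4}{9} + \frac{1}{9}\right) \left(-15\right) 5 = \left(- \frac{1}{3}\right) \left(-15\right) 5 = 5 \cdot 5 = 25$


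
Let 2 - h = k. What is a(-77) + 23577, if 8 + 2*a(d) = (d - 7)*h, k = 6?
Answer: 23741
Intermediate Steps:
h = -4 (h = 2 - 1*6 = 2 - 6 = -4)
a(d) = 10 - 2*d (a(d) = -4 + ((d - 7)*(-4))/2 = -4 + ((-7 + d)*(-4))/2 = -4 + (28 - 4*d)/2 = -4 + (14 - 2*d) = 10 - 2*d)
a(-77) + 23577 = (10 - 2*(-77)) + 23577 = (10 + 154) + 23577 = 164 + 23577 = 23741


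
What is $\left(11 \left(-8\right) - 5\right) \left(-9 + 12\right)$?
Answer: $-279$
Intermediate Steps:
$\left(11 \left(-8\right) - 5\right) \left(-9 + 12\right) = \left(-88 - 5\right) 3 = \left(-93\right) 3 = -279$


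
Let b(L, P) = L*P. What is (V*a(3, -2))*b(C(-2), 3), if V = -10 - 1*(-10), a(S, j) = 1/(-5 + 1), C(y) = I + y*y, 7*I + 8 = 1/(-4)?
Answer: 0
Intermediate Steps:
I = -33/28 (I = -8/7 + (1/7)/(-4) = -8/7 + (1/7)*(-1/4) = -8/7 - 1/28 = -33/28 ≈ -1.1786)
C(y) = -33/28 + y**2 (C(y) = -33/28 + y*y = -33/28 + y**2)
a(S, j) = -1/4 (a(S, j) = 1/(-4) = -1/4)
V = 0 (V = -10 + 10 = 0)
(V*a(3, -2))*b(C(-2), 3) = (0*(-1/4))*((-33/28 + (-2)**2)*3) = 0*((-33/28 + 4)*3) = 0*((79/28)*3) = 0*(237/28) = 0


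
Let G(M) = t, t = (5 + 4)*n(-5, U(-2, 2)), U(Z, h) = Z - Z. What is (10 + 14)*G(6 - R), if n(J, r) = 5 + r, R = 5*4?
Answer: 1080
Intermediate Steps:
U(Z, h) = 0
R = 20
t = 45 (t = (5 + 4)*(5 + 0) = 9*5 = 45)
G(M) = 45
(10 + 14)*G(6 - R) = (10 + 14)*45 = 24*45 = 1080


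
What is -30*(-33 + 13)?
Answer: 600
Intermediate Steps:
-30*(-33 + 13) = -30*(-20) = 600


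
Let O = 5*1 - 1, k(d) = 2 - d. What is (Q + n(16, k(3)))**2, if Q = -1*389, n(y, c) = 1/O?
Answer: 2418025/16 ≈ 1.5113e+5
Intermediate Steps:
O = 4 (O = 5 - 1 = 4)
n(y, c) = 1/4
Q = -389
(Q + n(16, k(3)))**2 = (-389 + 1/4)**2 = (-1555/4)**2 = 2418025/16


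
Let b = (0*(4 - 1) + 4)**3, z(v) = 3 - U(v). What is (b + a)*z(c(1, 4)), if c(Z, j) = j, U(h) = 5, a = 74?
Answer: -276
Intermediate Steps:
z(v) = -2 (z(v) = 3 - 1*5 = 3 - 5 = -2)
b = 64 (b = (0*3 + 4)**3 = (0 + 4)**3 = 4**3 = 64)
(b + a)*z(c(1, 4)) = (64 + 74)*(-2) = 138*(-2) = -276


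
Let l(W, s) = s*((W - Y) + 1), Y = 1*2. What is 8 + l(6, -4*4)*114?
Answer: -9112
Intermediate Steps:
Y = 2
l(W, s) = s*(-1 + W) (l(W, s) = s*((W - 1*2) + 1) = s*((W - 2) + 1) = s*((-2 + W) + 1) = s*(-1 + W))
8 + l(6, -4*4)*114 = 8 + ((-4*4)*(-1 + 6))*114 = 8 - 16*5*114 = 8 - 80*114 = 8 - 9120 = -9112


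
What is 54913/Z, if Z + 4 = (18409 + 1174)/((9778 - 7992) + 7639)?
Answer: -517555025/18117 ≈ -28567.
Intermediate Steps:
Z = -18117/9425 (Z = -4 + (18409 + 1174)/((9778 - 7992) + 7639) = -4 + 19583/(1786 + 7639) = -4 + 19583/9425 = -18117/9425 ≈ -1.9222)
54913/Z = 54913/(-18117/9425) = 54913*(-9425/18117) = -517555025/18117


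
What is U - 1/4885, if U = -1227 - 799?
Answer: -9897011/4885 ≈ -2026.0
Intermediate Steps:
U = -2026
U - 1/4885 = -2026 - 1/4885 = -9897011/4885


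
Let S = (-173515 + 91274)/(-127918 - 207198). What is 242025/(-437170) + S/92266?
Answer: -748333175317543/1351721458625752 ≈ -0.55361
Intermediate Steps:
S = 82241/335116 (S = -82241/(-335116) = -82241*(-1/335116) = 82241/335116 ≈ 0.24541)
242025/(-437170) + S/92266 = 242025/(-437170) + (82241/335116)/92266 = 242025*(-1/437170) + (82241/335116)*(1/92266) = -48405/87434 + 82241/30919812856 = -748333175317543/1351721458625752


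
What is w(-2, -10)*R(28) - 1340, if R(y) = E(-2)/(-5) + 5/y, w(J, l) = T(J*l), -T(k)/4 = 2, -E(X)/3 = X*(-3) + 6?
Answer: -48966/35 ≈ -1399.0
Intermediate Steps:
E(X) = -18 + 9*X (E(X) = -3*(X*(-3) + 6) = -3*(-3*X + 6) = -3*(6 - 3*X) = -18 + 9*X)
T(k) = -8 (T(k) = -4*2 = -8)
w(J, l) = -8
R(y) = 36/5 + 5/y (R(y) = (-18 + 9*(-2))/(-5) + 5/y = (-18 - 18)*(-⅕) + 5/y = -36*(-⅕) + 5/y = 36/5 + 5/y)
w(-2, -10)*R(28) - 1340 = -8*(36/5 + 5/28) - 1340 = -8*1033/140 - 1340 = -2066/35 - 1340 = -48966/35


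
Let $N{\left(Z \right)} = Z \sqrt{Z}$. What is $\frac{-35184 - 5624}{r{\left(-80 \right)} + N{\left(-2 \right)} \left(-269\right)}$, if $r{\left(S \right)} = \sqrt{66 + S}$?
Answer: $\frac{40808 i}{\sqrt{14} + 538 \sqrt{2}} \approx 53.372 i$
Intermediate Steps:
$N{\left(Z \right)} = Z^{\frac{3}{2}}$
$\frac{-35184 - 5624}{r{\left(-80 \right)} + N{\left(-2 \right)} \left(-269\right)} = \frac{-35184 - 5624}{\sqrt{66 - 80} + \left(-2\right)^{\frac{3}{2}} \left(-269\right)} = - \frac{40808}{\sqrt{-14} + - 2 i \sqrt{2} \left(-269\right)} = - \frac{40808}{i \sqrt{14} + 538 i \sqrt{2}}$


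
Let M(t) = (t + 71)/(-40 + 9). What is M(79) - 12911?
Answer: -400391/31 ≈ -12916.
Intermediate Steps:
M(t) = -71/31 - t/31 (M(t) = (71 + t)/(-31) = (71 + t)*(-1/31) = -71/31 - t/31)
M(79) - 12911 = (-71/31 - 1/31*79) - 12911 = (-71/31 - 79/31) - 12911 = -150/31 - 12911 = -400391/31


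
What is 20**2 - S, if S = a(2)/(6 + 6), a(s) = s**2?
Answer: 1199/3 ≈ 399.67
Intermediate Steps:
S = 1/3 (S = 2**2/(6 + 6) = 4/12 = (1/12)*4 = 1/3 ≈ 0.33333)
20**2 - S = 20**2 - 1*1/3 = 400 - 1/3 = 1199/3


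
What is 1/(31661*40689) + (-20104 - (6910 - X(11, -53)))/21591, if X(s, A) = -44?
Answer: -3873065368699/3090522375171 ≈ -1.2532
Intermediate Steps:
1/(31661*40689) + (-20104 - (6910 - X(11, -53)))/21591 = 1/(31661*40689) + (-20104 - (6910 - 1*(-44)))/21591 = (1/31661)*(1/40689) + (-20104 - (6910 + 44))*(1/21591) = 1/1288254429 + (-20104 - 1*6954)*(1/21591) = 1/1288254429 + (-20104 - 6954)*(1/21591) = 1/1288254429 - 27058*1/21591 = 1/1288254429 - 27058/21591 = -3873065368699/3090522375171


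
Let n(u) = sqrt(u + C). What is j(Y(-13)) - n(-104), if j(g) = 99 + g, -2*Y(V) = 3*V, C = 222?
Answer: 237/2 - sqrt(118) ≈ 107.64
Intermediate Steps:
n(u) = sqrt(222 + u) (n(u) = sqrt(u + 222) = sqrt(222 + u))
Y(V) = -3*V/2
j(Y(-13)) - n(-104) = (99 - 3/2*(-13)) - sqrt(222 - 104) = (99 + 39/2) - sqrt(118) = 237/2 - sqrt(118)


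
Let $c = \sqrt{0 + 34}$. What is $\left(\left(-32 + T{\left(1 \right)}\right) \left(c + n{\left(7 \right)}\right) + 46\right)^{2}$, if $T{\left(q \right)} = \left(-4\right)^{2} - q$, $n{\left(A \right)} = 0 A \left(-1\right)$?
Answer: $11942 - 1564 \sqrt{34} \approx 2822.4$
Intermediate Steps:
$n{\left(A \right)} = 0$ ($n{\left(A \right)} = 0 \left(-1\right) = 0$)
$T{\left(q \right)} = 16 - q$
$c = \sqrt{34} \approx 5.8309$
$\left(\left(-32 + T{\left(1 \right)}\right) \left(c + n{\left(7 \right)}\right) + 46\right)^{2} = \left(\left(-32 + \left(16 - 1\right)\right) \left(\sqrt{34} + 0\right) + 46\right)^{2} = \left(\left(-32 + \left(16 - 1\right)\right) \sqrt{34} + 46\right)^{2} = \left(\left(-32 + 15\right) \sqrt{34} + 46\right)^{2} = \left(- 17 \sqrt{34} + 46\right)^{2} = \left(46 - 17 \sqrt{34}\right)^{2}$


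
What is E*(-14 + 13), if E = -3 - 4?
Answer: 7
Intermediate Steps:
E = -7
E*(-14 + 13) = -7*(-14 + 13) = -7*(-1) = 7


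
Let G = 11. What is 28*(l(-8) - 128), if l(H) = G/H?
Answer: -7245/2 ≈ -3622.5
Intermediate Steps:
l(H) = 11/H
28*(l(-8) - 128) = 28*(11/(-8) - 128) = 28*(11*(-1/8) - 128) = 28*(-11/8 - 128) = 28*(-1035/8) = -7245/2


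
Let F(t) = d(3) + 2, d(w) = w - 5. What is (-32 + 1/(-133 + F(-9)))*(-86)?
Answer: 366102/133 ≈ 2752.6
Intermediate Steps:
d(w) = -5 + w
F(t) = 0 (F(t) = (-5 + 3) + 2 = -2 + 2 = 0)
(-32 + 1/(-133 + F(-9)))*(-86) = (-32 + 1/(-133 + 0))*(-86) = (-32 + 1/(-133))*(-86) = (-32 - 1/133)*(-86) = -4257/133*(-86) = 366102/133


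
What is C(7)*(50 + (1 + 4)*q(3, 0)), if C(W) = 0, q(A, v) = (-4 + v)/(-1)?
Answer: 0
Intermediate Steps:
q(A, v) = 4 - v (q(A, v) = (-4 + v)*(-1) = 4 - v)
C(7)*(50 + (1 + 4)*q(3, 0)) = 0*(50 + (1 + 4)*(4 - 1*0)) = 0*(50 + 5*(4 + 0)) = 0*(50 + 5*4) = 0*(50 + 20) = 0*70 = 0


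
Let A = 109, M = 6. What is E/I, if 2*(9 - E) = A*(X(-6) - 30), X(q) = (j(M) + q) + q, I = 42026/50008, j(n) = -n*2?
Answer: 73811808/21013 ≈ 3512.7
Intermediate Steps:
j(n) = -2*n
I = 21013/25004 (I = 42026*(1/50008) = 21013/25004 ≈ 0.84039)
X(q) = -12 + 2*q (X(q) = (-2*6 + q) + q = (-12 + q) + q = -12 + 2*q)
E = 2952 (E = 9 - 109*((-12 + 2*(-6)) - 30)/2 = 9 - 109*((-12 - 12) - 30)/2 = 9 - 109*(-24 - 30)/2 = 9 - 109*(-54)/2 = 9 - 1/2*(-5886) = 9 + 2943 = 2952)
E/I = 2952/(21013/25004) = 2952*(25004/21013) = 73811808/21013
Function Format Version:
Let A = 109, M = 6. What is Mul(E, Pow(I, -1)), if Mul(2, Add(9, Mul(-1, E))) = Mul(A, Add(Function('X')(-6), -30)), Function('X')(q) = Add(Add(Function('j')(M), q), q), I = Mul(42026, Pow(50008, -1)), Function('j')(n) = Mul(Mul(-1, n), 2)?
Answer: Rational(73811808, 21013) ≈ 3512.7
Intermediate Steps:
Function('j')(n) = Mul(-2, n)
I = Rational(21013, 25004) (I = Mul(42026, Rational(1, 50008)) = Rational(21013, 25004) ≈ 0.84039)
Function('X')(q) = Add(-12, Mul(2, q)) (Function('X')(q) = Add(Add(Mul(-2, 6), q), q) = Add(Add(-12, q), q) = Add(-12, Mul(2, q)))
E = 2952 (E = Add(9, Mul(Rational(-1, 2), Mul(109, Add(Add(-12, Mul(2, -6)), -30)))) = Add(9, Mul(Rational(-1, 2), Mul(109, Add(Add(-12, -12), -30)))) = Add(9, Mul(Rational(-1, 2), Mul(109, Add(-24, -30)))) = Add(9, Mul(Rational(-1, 2), Mul(109, -54))) = Add(9, Mul(Rational(-1, 2), -5886)) = Add(9, 2943) = 2952)
Mul(E, Pow(I, -1)) = Mul(2952, Pow(Rational(21013, 25004), -1)) = Mul(2952, Rational(25004, 21013)) = Rational(73811808, 21013)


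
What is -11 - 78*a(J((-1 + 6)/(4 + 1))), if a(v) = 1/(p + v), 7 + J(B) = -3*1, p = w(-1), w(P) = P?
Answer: -43/11 ≈ -3.9091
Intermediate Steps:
p = -1
J(B) = -10 (J(B) = -7 - 3*1 = -7 - 3 = -10)
a(v) = 1/(-1 + v)
-11 - 78*a(J((-1 + 6)/(4 + 1))) = -11 - 78/(-1 - 10) = -11 - 78/(-11) = -11 - 78*(-1/11) = -11 + 78/11 = -43/11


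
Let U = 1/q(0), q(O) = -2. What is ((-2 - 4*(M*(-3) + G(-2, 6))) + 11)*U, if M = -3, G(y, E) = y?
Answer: 19/2 ≈ 9.5000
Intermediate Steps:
U = -1/2 (U = 1/(-2) = -1/2 ≈ -0.50000)
((-2 - 4*(M*(-3) + G(-2, 6))) + 11)*U = ((-2 - 4*(-3*(-3) - 2)) + 11)*(-1/2) = ((-2 - 4*(9 - 2)) + 11)*(-1/2) = ((-2 - 4*7) + 11)*(-1/2) = ((-2 - 28) + 11)*(-1/2) = (-30 + 11)*(-1/2) = -19*(-1/2) = 19/2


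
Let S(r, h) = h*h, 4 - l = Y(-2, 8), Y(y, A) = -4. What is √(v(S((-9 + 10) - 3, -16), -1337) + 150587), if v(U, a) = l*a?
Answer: √139891 ≈ 374.02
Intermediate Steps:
l = 8 (l = 4 - 1*(-4) = 4 + 4 = 8)
S(r, h) = h²
v(U, a) = 8*a
√(v(S((-9 + 10) - 3, -16), -1337) + 150587) = √(8*(-1337) + 150587) = √(-10696 + 150587) = √139891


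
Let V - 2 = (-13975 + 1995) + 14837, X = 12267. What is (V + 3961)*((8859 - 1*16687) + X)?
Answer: 30273980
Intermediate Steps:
V = 2859 (V = 2 + ((-13975 + 1995) + 14837) = 2 + (-11980 + 14837) = 2 + 2857 = 2859)
(V + 3961)*((8859 - 1*16687) + X) = (2859 + 3961)*((8859 - 1*16687) + 12267) = 6820*((8859 - 16687) + 12267) = 6820*(-7828 + 12267) = 6820*4439 = 30273980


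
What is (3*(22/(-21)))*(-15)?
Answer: 330/7 ≈ 47.143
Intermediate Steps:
(3*(22/(-21)))*(-15) = (3*(22*(-1/21)))*(-15) = (3*(-22/21))*(-15) = -22/7*(-15) = 330/7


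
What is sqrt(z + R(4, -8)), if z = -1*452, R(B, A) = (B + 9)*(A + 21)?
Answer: I*sqrt(283) ≈ 16.823*I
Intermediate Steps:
R(B, A) = (9 + B)*(21 + A)
z = -452
sqrt(z + R(4, -8)) = sqrt(-452 + (189 + 9*(-8) + 21*4 - 8*4)) = sqrt(-452 + (189 - 72 + 84 - 32)) = sqrt(-452 + 169) = sqrt(-283) = I*sqrt(283)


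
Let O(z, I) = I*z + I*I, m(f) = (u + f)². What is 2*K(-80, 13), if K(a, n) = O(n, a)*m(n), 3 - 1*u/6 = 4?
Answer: 525280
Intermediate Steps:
u = -6 (u = 18 - 6*4 = 18 - 24 = -6)
m(f) = (-6 + f)²
O(z, I) = I² + I*z (O(z, I) = I*z + I² = I² + I*z)
K(a, n) = a*(-6 + n)²*(a + n) (K(a, n) = (a*(a + n))*(-6 + n)² = a*(-6 + n)²*(a + n))
2*K(-80, 13) = 2*(-80*(-6 + 13)²*(-80 + 13)) = 2*(-80*7²*(-67)) = 2*(-80*49*(-67)) = 2*262640 = 525280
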